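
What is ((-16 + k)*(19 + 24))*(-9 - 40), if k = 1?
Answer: 31605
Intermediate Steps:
((-16 + k)*(19 + 24))*(-9 - 40) = ((-16 + 1)*(19 + 24))*(-9 - 40) = -15*43*(-49) = -645*(-49) = 31605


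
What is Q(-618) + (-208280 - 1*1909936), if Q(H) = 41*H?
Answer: -2143554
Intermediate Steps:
Q(-618) + (-208280 - 1*1909936) = 41*(-618) + (-208280 - 1*1909936) = -25338 + (-208280 - 1909936) = -25338 - 2118216 = -2143554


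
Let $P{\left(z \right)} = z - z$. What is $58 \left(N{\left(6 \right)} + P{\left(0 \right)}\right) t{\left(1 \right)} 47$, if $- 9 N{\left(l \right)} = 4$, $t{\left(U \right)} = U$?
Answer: $- \frac{10904}{9} \approx -1211.6$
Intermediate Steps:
$P{\left(z \right)} = 0$
$N{\left(l \right)} = - \frac{4}{9}$ ($N{\left(l \right)} = \left(- \frac{1}{9}\right) 4 = - \frac{4}{9}$)
$58 \left(N{\left(6 \right)} + P{\left(0 \right)}\right) t{\left(1 \right)} 47 = 58 \left(- \frac{4}{9} + 0\right) 1 \cdot 47 = 58 \left(\left(- \frac{4}{9}\right) 1\right) 47 = 58 \left(- \frac{4}{9}\right) 47 = \left(- \frac{232}{9}\right) 47 = - \frac{10904}{9}$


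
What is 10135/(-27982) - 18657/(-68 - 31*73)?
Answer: 55381721/7247338 ≈ 7.6417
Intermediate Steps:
10135/(-27982) - 18657/(-68 - 31*73) = 10135*(-1/27982) - 18657/(-68 - 2263) = -10135/27982 - 18657/(-2331) = -10135/27982 - 18657*(-1/2331) = -10135/27982 + 2073/259 = 55381721/7247338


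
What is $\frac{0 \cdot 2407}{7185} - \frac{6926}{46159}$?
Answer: $- \frac{6926}{46159} \approx -0.15005$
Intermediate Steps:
$\frac{0 \cdot 2407}{7185} - \frac{6926}{46159} = 0 \cdot \frac{1}{7185} - \frac{6926}{46159} = 0 - \frac{6926}{46159} = - \frac{6926}{46159}$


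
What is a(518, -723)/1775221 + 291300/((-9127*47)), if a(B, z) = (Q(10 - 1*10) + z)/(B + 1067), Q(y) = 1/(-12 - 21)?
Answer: -5409614005475368/7966206083755689 ≈ -0.67907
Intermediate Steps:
Q(y) = -1/33 (Q(y) = 1/(-33) = -1/33)
a(B, z) = (-1/33 + z)/(1067 + B) (a(B, z) = (-1/33 + z)/(B + 1067) = (-1/33 + z)/(1067 + B))
a(518, -723)/1775221 + 291300/((-9127*47)) = ((-1/33 - 723)/(1067 + 518))/1775221 + 291300/((-9127*47)) = (-23860/33/1585)*(1/1775221) + 291300/(-428969) = ((1/1585)*(-23860/33))*(1/1775221) + 291300*(-1/428969) = -4772/10461*1/1775221 - 291300/428969 = -4772/18570586881 - 291300/428969 = -5409614005475368/7966206083755689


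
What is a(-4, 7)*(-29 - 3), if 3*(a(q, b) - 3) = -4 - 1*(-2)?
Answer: -224/3 ≈ -74.667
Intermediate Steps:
a(q, b) = 7/3 (a(q, b) = 3 + (-4 - 1*(-2))/3 = 3 + (-4 + 2)/3 = 3 + (⅓)*(-2) = 3 - ⅔ = 7/3)
a(-4, 7)*(-29 - 3) = 7*(-29 - 3)/3 = (7/3)*(-32) = -224/3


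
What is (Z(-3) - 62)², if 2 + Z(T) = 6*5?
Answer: 1156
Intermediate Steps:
Z(T) = 28 (Z(T) = -2 + 6*5 = -2 + 30 = 28)
(Z(-3) - 62)² = (28 - 62)² = (-34)² = 1156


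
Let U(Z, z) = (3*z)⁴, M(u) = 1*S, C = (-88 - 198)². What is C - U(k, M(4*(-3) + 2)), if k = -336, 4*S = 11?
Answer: 19753855/256 ≈ 77164.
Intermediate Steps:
S = 11/4 (S = (¼)*11 = 11/4 ≈ 2.7500)
C = 81796 (C = (-286)² = 81796)
M(u) = 11/4 (M(u) = 1*(11/4) = 11/4)
U(Z, z) = 81*z⁴
C - U(k, M(4*(-3) + 2)) = 81796 - 81*(11/4)⁴ = 81796 - 81*14641/256 = 81796 - 1*1185921/256 = 81796 - 1185921/256 = 19753855/256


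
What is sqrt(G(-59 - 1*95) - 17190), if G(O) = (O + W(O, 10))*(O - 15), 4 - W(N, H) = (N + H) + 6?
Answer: 19*I*sqrt(42) ≈ 123.13*I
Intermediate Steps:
W(N, H) = -2 - H - N (W(N, H) = 4 - ((N + H) + 6) = 4 - ((H + N) + 6) = 4 - (6 + H + N) = 4 + (-6 - H - N) = -2 - H - N)
G(O) = 180 - 12*O (G(O) = (O + (-2 - 1*10 - O))*(O - 15) = (O + (-2 - 10 - O))*(-15 + O) = (O + (-12 - O))*(-15 + O) = -12*(-15 + O) = 180 - 12*O)
sqrt(G(-59 - 1*95) - 17190) = sqrt((180 - 12*(-59 - 1*95)) - 17190) = sqrt((180 - 12*(-59 - 95)) - 17190) = sqrt((180 - 12*(-154)) - 17190) = sqrt((180 + 1848) - 17190) = sqrt(2028 - 17190) = sqrt(-15162) = 19*I*sqrt(42)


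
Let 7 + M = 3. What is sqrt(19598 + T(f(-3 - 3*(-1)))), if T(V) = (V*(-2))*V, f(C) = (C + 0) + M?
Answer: 3*sqrt(2174) ≈ 139.88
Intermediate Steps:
M = -4 (M = -7 + 3 = -4)
f(C) = -4 + C (f(C) = (C + 0) - 4 = C - 4 = -4 + C)
T(V) = -2*V**2 (T(V) = (-2*V)*V = -2*V**2)
sqrt(19598 + T(f(-3 - 3*(-1)))) = sqrt(19598 - 2*(-4 + (-3 - 3*(-1)))**2) = sqrt(19598 - 2*(-4 + (-3 + 3))**2) = sqrt(19598 - 2*(-4 + 0)**2) = sqrt(19598 - 2*(-4)**2) = sqrt(19598 - 2*16) = sqrt(19598 - 32) = sqrt(19566) = 3*sqrt(2174)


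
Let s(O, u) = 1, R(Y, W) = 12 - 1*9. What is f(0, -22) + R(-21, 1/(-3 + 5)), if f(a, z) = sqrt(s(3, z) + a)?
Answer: 4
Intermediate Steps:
R(Y, W) = 3 (R(Y, W) = 12 - 9 = 3)
f(a, z) = sqrt(1 + a)
f(0, -22) + R(-21, 1/(-3 + 5)) = sqrt(1 + 0) + 3 = sqrt(1) + 3 = 1 + 3 = 4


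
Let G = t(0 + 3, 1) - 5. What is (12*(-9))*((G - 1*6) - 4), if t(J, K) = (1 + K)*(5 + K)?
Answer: 324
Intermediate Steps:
G = 7 (G = (5 + 1**2 + 6*1) - 5 = (5 + 1 + 6) - 5 = 12 - 5 = 7)
(12*(-9))*((G - 1*6) - 4) = (12*(-9))*((7 - 1*6) - 4) = -108*((7 - 6) - 4) = -108*(1 - 4) = -108*(-3) = 324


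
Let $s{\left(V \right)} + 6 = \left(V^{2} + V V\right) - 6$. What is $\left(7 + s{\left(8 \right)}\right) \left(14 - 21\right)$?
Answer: $-861$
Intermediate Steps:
$s{\left(V \right)} = -12 + 2 V^{2}$ ($s{\left(V \right)} = -6 - \left(6 - V^{2} - V V\right) = -6 + \left(\left(V^{2} + V^{2}\right) - 6\right) = -6 + \left(2 V^{2} - 6\right) = -6 + \left(-6 + 2 V^{2}\right) = -12 + 2 V^{2}$)
$\left(7 + s{\left(8 \right)}\right) \left(14 - 21\right) = \left(7 - \left(12 - 2 \cdot 8^{2}\right)\right) \left(14 - 21\right) = \left(7 + \left(-12 + 2 \cdot 64\right)\right) \left(-7\right) = \left(7 + \left(-12 + 128\right)\right) \left(-7\right) = \left(7 + 116\right) \left(-7\right) = 123 \left(-7\right) = -861$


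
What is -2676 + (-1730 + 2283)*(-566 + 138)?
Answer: -239360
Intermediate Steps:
-2676 + (-1730 + 2283)*(-566 + 138) = -2676 + 553*(-428) = -2676 - 236684 = -239360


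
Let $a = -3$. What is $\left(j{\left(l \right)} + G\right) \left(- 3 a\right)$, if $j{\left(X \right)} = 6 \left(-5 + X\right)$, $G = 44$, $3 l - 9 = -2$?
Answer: $252$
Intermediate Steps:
$l = \frac{7}{3}$ ($l = 3 + \frac{1}{3} \left(-2\right) = 3 - \frac{2}{3} = \frac{7}{3} \approx 2.3333$)
$j{\left(X \right)} = -30 + 6 X$
$\left(j{\left(l \right)} + G\right) \left(- 3 a\right) = \left(\left(-30 + 6 \cdot \frac{7}{3}\right) + 44\right) \left(\left(-3\right) \left(-3\right)\right) = \left(\left(-30 + 14\right) + 44\right) 9 = \left(-16 + 44\right) 9 = 28 \cdot 9 = 252$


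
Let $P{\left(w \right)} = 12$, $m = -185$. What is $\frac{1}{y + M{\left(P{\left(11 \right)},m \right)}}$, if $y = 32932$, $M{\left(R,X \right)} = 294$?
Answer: $\frac{1}{33226} \approx 3.0097 \cdot 10^{-5}$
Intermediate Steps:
$\frac{1}{y + M{\left(P{\left(11 \right)},m \right)}} = \frac{1}{32932 + 294} = \frac{1}{33226}$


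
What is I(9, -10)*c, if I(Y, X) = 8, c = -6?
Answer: -48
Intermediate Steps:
I(9, -10)*c = 8*(-6) = -48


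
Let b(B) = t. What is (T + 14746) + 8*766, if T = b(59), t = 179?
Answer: 21053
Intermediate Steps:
b(B) = 179
T = 179
(T + 14746) + 8*766 = (179 + 14746) + 8*766 = 14925 + 6128 = 21053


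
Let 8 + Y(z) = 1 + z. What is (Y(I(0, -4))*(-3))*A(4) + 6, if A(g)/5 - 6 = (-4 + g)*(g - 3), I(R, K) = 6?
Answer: 96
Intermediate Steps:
Y(z) = -7 + z (Y(z) = -8 + (1 + z) = -7 + z)
A(g) = 30 + 5*(-4 + g)*(-3 + g) (A(g) = 30 + 5*((-4 + g)*(g - 3)) = 30 + 5*((-4 + g)*(-3 + g)) = 30 + 5*(-4 + g)*(-3 + g))
(Y(I(0, -4))*(-3))*A(4) + 6 = ((-7 + 6)*(-3))*(90 - 35*4 + 5*4**2) + 6 = (-1*(-3))*(90 - 140 + 5*16) + 6 = 3*(90 - 140 + 80) + 6 = 3*30 + 6 = 90 + 6 = 96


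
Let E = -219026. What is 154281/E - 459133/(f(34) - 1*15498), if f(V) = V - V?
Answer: 24542754380/848616237 ≈ 28.921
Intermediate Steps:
f(V) = 0
154281/E - 459133/(f(34) - 1*15498) = 154281/(-219026) - 459133/(0 - 1*15498) = 154281*(-1/219026) - 459133/(0 - 15498) = -154281/219026 - 459133/(-15498) = -154281/219026 - 459133*(-1/15498) = -154281/219026 + 459133/15498 = 24542754380/848616237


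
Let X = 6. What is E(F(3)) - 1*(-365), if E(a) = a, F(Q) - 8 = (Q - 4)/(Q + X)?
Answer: 3356/9 ≈ 372.89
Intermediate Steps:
F(Q) = 8 + (-4 + Q)/(6 + Q) (F(Q) = 8 + (Q - 4)/(Q + 6) = 8 + (-4 + Q)/(6 + Q))
E(F(3)) - 1*(-365) = (44 + 9*3)/(6 + 3) - 1*(-365) = (44 + 27)/9 + 365 = (⅑)*71 + 365 = 71/9 + 365 = 3356/9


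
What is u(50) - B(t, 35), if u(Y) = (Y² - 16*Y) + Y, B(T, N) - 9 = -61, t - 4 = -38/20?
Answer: 1802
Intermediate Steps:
t = 21/10 (t = 4 - 38/20 = 4 - 38*1/20 = 4 - 19/10 = 21/10 ≈ 2.1000)
B(T, N) = -52 (B(T, N) = 9 - 61 = -52)
u(Y) = Y² - 15*Y
u(50) - B(t, 35) = 50*(-15 + 50) - 1*(-52) = 50*35 + 52 = 1750 + 52 = 1802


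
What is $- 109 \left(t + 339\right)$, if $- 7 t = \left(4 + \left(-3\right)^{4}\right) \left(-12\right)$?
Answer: $- \frac{369837}{7} \approx -52834.0$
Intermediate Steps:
$t = \frac{1020}{7}$ ($t = - \frac{\left(4 + \left(-3\right)^{4}\right) \left(-12\right)}{7} = - \frac{\left(4 + 81\right) \left(-12\right)}{7} = - \frac{85 \left(-12\right)}{7} = \left(- \frac{1}{7}\right) \left(-1020\right) = \frac{1020}{7} \approx 145.71$)
$- 109 \left(t + 339\right) = - 109 \left(\frac{1020}{7} + 339\right) = \left(-109\right) \frac{3393}{7} = - \frac{369837}{7}$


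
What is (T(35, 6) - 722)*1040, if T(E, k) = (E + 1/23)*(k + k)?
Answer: -7211360/23 ≈ -3.1354e+5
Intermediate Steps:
T(E, k) = 2*k*(1/23 + E) (T(E, k) = (E + 1/23)*(2*k) = (1/23 + E)*(2*k) = 2*k*(1/23 + E))
(T(35, 6) - 722)*1040 = ((2/23)*6*(1 + 23*35) - 722)*1040 = ((2/23)*6*(1 + 805) - 722)*1040 = ((2/23)*6*806 - 722)*1040 = (9672/23 - 722)*1040 = -6934/23*1040 = -7211360/23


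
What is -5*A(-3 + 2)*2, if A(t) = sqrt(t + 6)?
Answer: -10*sqrt(5) ≈ -22.361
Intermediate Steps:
A(t) = sqrt(6 + t)
-5*A(-3 + 2)*2 = -5*sqrt(6 + (-3 + 2))*2 = -5*sqrt(6 - 1)*2 = -5*sqrt(5)*2 = -10*sqrt(5)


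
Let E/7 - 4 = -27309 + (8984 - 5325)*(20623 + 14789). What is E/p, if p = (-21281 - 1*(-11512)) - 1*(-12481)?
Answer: 906816421/2712 ≈ 3.3437e+5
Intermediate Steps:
E = 906816421 (E = 28 + 7*(-27309 + (8984 - 5325)*(20623 + 14789)) = 28 + 7*(-27309 + 3659*35412) = 28 + 7*(-27309 + 129572508) = 28 + 7*129545199 = 28 + 906816393 = 906816421)
p = 2712 (p = (-21281 + 11512) + 12481 = -9769 + 12481 = 2712)
E/p = 906816421/2712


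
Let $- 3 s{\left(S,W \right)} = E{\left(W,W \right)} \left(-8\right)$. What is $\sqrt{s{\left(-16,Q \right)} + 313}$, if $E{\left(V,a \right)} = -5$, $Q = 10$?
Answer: $\frac{\sqrt{2697}}{3} \approx 17.311$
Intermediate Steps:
$s{\left(S,W \right)} = - \frac{40}{3}$ ($s{\left(S,W \right)} = - \frac{\left(-5\right) \left(-8\right)}{3} = \left(- \frac{1}{3}\right) 40 = - \frac{40}{3}$)
$\sqrt{s{\left(-16,Q \right)} + 313} = \sqrt{- \frac{40}{3} + 313} = \sqrt{\frac{899}{3}} = \frac{\sqrt{2697}}{3}$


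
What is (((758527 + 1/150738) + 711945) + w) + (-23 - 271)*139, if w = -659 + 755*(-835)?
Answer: 120367609237/150738 ≈ 7.9852e+5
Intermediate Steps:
w = -631084 (w = -659 - 630425 = -631084)
(((758527 + 1/150738) + 711945) + w) + (-23 - 271)*139 = (((758527 + 1/150738) + 711945) - 631084) + (-23 - 271)*139 = (((758527 + 1/150738) + 711945) - 631084) - 294*139 = ((114338842927/150738 + 711945) - 631084) - 40866 = (221656008337/150738 - 631084) - 40866 = 126527668345/150738 - 40866 = 120367609237/150738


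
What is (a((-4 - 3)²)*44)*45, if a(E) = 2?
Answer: 3960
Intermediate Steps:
(a((-4 - 3)²)*44)*45 = (2*44)*45 = 88*45 = 3960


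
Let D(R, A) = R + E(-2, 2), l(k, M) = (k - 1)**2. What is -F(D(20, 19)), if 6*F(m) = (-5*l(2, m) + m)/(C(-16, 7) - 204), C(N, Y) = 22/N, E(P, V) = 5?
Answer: 80/4929 ≈ 0.016230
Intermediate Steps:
l(k, M) = (-1 + k)**2
D(R, A) = 5 + R (D(R, A) = R + 5 = 5 + R)
F(m) = 20/4929 - 4*m/4929 (F(m) = ((-5*(-1 + 2)**2 + m)/(22/(-16) - 204))/6 = ((-5*1**2 + m)/(22*(-1/16) - 204))/6 = ((-5*1 + m)/(-11/8 - 204))/6 = ((-5 + m)/(-1643/8))/6 = ((-5 + m)*(-8/1643))/6 = (40/1643 - 8*m/1643)/6 = 20/4929 - 4*m/4929)
-F(D(20, 19)) = -(20/4929 - 4*(5 + 20)/4929) = -(20/4929 - 4/4929*25) = -(20/4929 - 100/4929) = -1*(-80/4929) = 80/4929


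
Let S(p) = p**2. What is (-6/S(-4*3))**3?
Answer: -1/13824 ≈ -7.2338e-5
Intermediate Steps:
(-6/S(-4*3))**3 = (-6/((-4*3)**2))**3 = (-6/((-12)**2))**3 = (-6/144)**3 = (-6*1/144)**3 = (-1/24)**3 = -1/13824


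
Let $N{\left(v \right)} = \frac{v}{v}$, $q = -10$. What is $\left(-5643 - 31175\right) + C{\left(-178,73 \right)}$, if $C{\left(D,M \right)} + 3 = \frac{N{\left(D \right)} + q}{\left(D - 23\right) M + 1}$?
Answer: $- \frac{540237703}{14672} \approx -36821.0$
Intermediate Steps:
$N{\left(v \right)} = 1$
$C{\left(D,M \right)} = -3 - \frac{9}{1 + M \left(-23 + D\right)}$ ($C{\left(D,M \right)} = -3 + \frac{1 - 10}{\left(D - 23\right) M + 1} = -3 - \frac{9}{\left(D - 23\right) M + 1} = -3 - \frac{9}{\left(-23 + D\right) M + 1} = -3 - \frac{9}{M \left(-23 + D\right) + 1} = -3 - \frac{9}{1 + M \left(-23 + D\right)}$)
$\left(-5643 - 31175\right) + C{\left(-178,73 \right)} = \left(-5643 - 31175\right) + \frac{3 \left(-4 + 23 \cdot 73 - \left(-178\right) 73\right)}{1 - 1679 - 12994} = -36818 + \frac{3 \left(-4 + 1679 + 12994\right)}{1 - 1679 - 12994} = -36818 + 3 \frac{1}{-14672} \cdot 14669 = -36818 + 3 \left(- \frac{1}{14672}\right) 14669 = -36818 - \frac{44007}{14672} = - \frac{540237703}{14672}$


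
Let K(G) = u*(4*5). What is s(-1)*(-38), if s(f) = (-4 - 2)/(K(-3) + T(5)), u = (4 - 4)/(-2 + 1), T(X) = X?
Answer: 228/5 ≈ 45.600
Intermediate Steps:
u = 0 (u = 0/(-1) = 0*(-1) = 0)
K(G) = 0 (K(G) = 0*(4*5) = 0*20 = 0)
s(f) = -6/5 (s(f) = (-4 - 2)/(0 + 5) = -6/5)
s(-1)*(-38) = -6/5*(-38) = 228/5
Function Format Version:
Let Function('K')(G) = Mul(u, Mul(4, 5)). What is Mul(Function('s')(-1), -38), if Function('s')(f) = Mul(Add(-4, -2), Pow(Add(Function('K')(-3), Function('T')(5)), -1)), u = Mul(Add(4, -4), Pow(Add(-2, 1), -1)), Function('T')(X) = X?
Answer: Rational(228, 5) ≈ 45.600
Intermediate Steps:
u = 0 (u = Mul(0, Pow(-1, -1)) = Mul(0, -1) = 0)
Function('K')(G) = 0 (Function('K')(G) = Mul(0, Mul(4, 5)) = Mul(0, 20) = 0)
Function('s')(f) = Rational(-6, 5) (Function('s')(f) = Mul(Add(-4, -2), Pow(Add(0, 5), -1)) = Mul(-6, Pow(5, -1)) = Mul(-6, Rational(1, 5)) = Rational(-6, 5))
Mul(Function('s')(-1), -38) = Mul(Rational(-6, 5), -38) = Rational(228, 5)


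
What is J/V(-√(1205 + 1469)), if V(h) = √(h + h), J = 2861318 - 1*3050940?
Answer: 94811*I*2^(¼)*1337^(¾)/1337 ≈ 18646.0*I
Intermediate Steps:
J = -189622 (J = 2861318 - 3050940 = -189622)
V(h) = √2*√h (V(h) = √(2*h) = √2*√h)
J/V(-√(1205 + 1469)) = -189622*(-I*√2/(2*(1205 + 1469)^(¼))) = -189622*(-I*2^(¼)*1337^(¾)/2674) = -(-94811)*I*2^(¼)*1337^(¾)/1337 = 94811*I*2^(¼)*1337^(¾)/1337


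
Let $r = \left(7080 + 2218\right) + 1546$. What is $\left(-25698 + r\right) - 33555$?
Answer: $-48409$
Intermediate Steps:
$r = 10844$ ($r = 9298 + 1546 = 10844$)
$\left(-25698 + r\right) - 33555 = \left(-25698 + 10844\right) - 33555 = -14854 - 33555 = -48409$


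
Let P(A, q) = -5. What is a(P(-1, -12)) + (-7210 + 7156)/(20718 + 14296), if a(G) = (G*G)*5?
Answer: 2188348/17507 ≈ 125.00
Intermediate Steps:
a(G) = 5*G**2 (a(G) = G**2*5 = 5*G**2)
a(P(-1, -12)) + (-7210 + 7156)/(20718 + 14296) = 5*(-5)**2 + (-7210 + 7156)/(20718 + 14296) = 5*25 - 54/35014 = 125 - 54*1/35014 = 125 - 27/17507 = 2188348/17507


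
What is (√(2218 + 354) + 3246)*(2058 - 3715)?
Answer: -5378622 - 3314*√643 ≈ -5.4627e+6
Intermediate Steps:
(√(2218 + 354) + 3246)*(2058 - 3715) = (√2572 + 3246)*(-1657) = (2*√643 + 3246)*(-1657) = (3246 + 2*√643)*(-1657) = -5378622 - 3314*√643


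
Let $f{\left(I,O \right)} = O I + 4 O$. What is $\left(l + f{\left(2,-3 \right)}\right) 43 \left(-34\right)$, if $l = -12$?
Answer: $43860$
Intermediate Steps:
$f{\left(I,O \right)} = 4 O + I O$ ($f{\left(I,O \right)} = I O + 4 O = 4 O + I O$)
$\left(l + f{\left(2,-3 \right)}\right) 43 \left(-34\right) = \left(-12 - 3 \left(4 + 2\right)\right) 43 \left(-34\right) = \left(-12 - 18\right) 43 \left(-34\right) = \left(-30\right) 43 \left(-34\right) = \left(-1290\right) \left(-34\right) = 43860$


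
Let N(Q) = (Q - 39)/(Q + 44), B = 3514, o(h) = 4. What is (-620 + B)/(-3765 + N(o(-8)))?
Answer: -138912/180755 ≈ -0.76851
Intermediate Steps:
N(Q) = (-39 + Q)/(44 + Q)
(-620 + B)/(-3765 + N(o(-8))) = (-620 + 3514)/(-3765 + (-39 + 4)/(44 + 4)) = 2894/(-3765 - 35/48) = 2894/(-180755/48) = 2894*(-48/180755) = -138912/180755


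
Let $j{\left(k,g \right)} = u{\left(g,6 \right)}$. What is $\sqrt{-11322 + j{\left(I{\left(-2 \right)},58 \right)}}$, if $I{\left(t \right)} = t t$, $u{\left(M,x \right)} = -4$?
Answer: $i \sqrt{11326} \approx 106.42 i$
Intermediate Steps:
$I{\left(t \right)} = t^{2}$
$j{\left(k,g \right)} = -4$
$\sqrt{-11322 + j{\left(I{\left(-2 \right)},58 \right)}} = \sqrt{-11322 - 4} = \sqrt{-11326} = i \sqrt{11326}$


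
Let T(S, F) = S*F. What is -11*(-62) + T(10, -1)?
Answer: 672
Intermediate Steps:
T(S, F) = F*S
-11*(-62) + T(10, -1) = -11*(-62) - 1*10 = 682 - 10 = 672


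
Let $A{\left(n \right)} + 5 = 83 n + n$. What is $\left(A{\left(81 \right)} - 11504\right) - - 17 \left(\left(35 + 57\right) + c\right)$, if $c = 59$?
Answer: $-2138$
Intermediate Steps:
$A{\left(n \right)} = -5 + 84 n$ ($A{\left(n \right)} = -5 + \left(83 n + n\right) = -5 + 84 n$)
$\left(A{\left(81 \right)} - 11504\right) - - 17 \left(\left(35 + 57\right) + c\right) = \left(\left(-5 + 84 \cdot 81\right) - 11504\right) - - 17 \left(\left(35 + 57\right) + 59\right) = \left(\left(-5 + 6804\right) - 11504\right) - - 17 \left(92 + 59\right) = \left(6799 - 11504\right) - \left(-17\right) 151 = -4705 - -2567 = -4705 + 2567 = -2138$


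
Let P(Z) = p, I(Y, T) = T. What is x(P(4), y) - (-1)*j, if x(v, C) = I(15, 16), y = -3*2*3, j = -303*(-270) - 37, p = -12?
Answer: 81789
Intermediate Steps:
j = 81773 (j = 81810 - 37 = 81773)
y = -18 (y = -6*3 = -18)
P(Z) = -12
x(v, C) = 16
x(P(4), y) - (-1)*j = 16 - (-1)*81773 = 16 - 1*(-81773) = 16 + 81773 = 81789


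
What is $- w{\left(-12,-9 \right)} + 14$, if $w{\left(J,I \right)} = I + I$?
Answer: $32$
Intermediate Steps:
$w{\left(J,I \right)} = 2 I$
$- w{\left(-12,-9 \right)} + 14 = - 2 \left(-9\right) + 14 = \left(-1\right) \left(-18\right) + 14 = 18 + 14 = 32$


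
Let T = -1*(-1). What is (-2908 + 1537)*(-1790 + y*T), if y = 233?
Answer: 2134647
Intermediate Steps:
T = 1
(-2908 + 1537)*(-1790 + y*T) = (-2908 + 1537)*(-1790 + 233*1) = -1371*(-1790 + 233) = -1371*(-1557) = 2134647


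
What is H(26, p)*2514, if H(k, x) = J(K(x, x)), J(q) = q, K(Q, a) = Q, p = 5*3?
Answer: 37710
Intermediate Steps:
p = 15
H(k, x) = x
H(26, p)*2514 = 15*2514 = 37710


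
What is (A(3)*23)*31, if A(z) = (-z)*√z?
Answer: -2139*√3 ≈ -3704.9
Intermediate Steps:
A(z) = -z^(3/2)
(A(3)*23)*31 = (-3^(3/2)*23)*31 = (-3*√3*23)*31 = -69*√3*31 = -2139*√3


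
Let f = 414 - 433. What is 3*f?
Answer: -57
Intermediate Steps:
f = -19
3*f = 3*(-19) = -57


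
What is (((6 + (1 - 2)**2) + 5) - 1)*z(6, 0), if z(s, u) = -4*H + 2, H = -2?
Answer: 110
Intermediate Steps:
z(s, u) = 10 (z(s, u) = -4*(-2) + 2 = 8 + 2 = 10)
(((6 + (1 - 2)**2) + 5) - 1)*z(6, 0) = (((6 + (1 - 2)**2) + 5) - 1)*10 = (((6 + (-1)**2) + 5) - 1)*10 = (((6 + 1) + 5) - 1)*10 = ((7 + 5) - 1)*10 = (12 - 1)*10 = 11*10 = 110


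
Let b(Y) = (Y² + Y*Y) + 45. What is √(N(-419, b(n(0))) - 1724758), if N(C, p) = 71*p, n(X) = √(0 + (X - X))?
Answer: I*√1721563 ≈ 1312.1*I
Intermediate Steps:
n(X) = 0 (n(X) = √(0 + 0) = √0 = 0)
b(Y) = 45 + 2*Y² (b(Y) = (Y² + Y²) + 45 = 2*Y² + 45 = 45 + 2*Y²)
√(N(-419, b(n(0))) - 1724758) = √(71*(45 + 2*0²) - 1724758) = √(71*(45 + 2*0) - 1724758) = √(71*(45 + 0) - 1724758) = √(71*45 - 1724758) = √(3195 - 1724758) = √(-1721563) = I*√1721563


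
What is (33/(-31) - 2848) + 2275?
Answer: -17796/31 ≈ -574.06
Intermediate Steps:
(33/(-31) - 2848) + 2275 = (33*(-1/31) - 2848) + 2275 = (-33/31 - 2848) + 2275 = -88321/31 + 2275 = -17796/31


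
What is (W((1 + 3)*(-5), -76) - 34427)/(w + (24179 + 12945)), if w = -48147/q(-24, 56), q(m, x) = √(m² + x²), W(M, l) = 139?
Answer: -4725033426944/5113528254103 - 13206914688*√58/5113528254103 ≈ -0.94370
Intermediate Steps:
w = -48147*√58/464 (w = -48147/√((-24)² + 56²) = -48147/√(576 + 3136) = -48147*√58/464 ≈ -790.25)
(W((1 + 3)*(-5), -76) - 34427)/(w + (24179 + 12945)) = (139 - 34427)/(-48147*√58/464 + (24179 + 12945)) = -34288/(-48147*√58/464 + 37124) = -34288/(37124 - 48147*√58/464)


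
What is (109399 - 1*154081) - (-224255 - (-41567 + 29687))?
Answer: 167693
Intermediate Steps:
(109399 - 1*154081) - (-224255 - (-41567 + 29687)) = (109399 - 154081) - (-224255 - 1*(-11880)) = -44682 - (-224255 + 11880) = -44682 - 1*(-212375) = -44682 + 212375 = 167693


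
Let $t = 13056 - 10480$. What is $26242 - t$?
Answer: $23666$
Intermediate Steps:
$t = 2576$ ($t = 13056 - 10480 = 2576$)
$26242 - t = 26242 - 2576 = 23666$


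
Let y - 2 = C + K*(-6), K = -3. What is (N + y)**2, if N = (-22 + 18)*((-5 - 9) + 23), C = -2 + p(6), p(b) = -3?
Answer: 441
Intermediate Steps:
C = -5 (C = -2 - 3 = -5)
y = 15 (y = 2 + (-5 - 3*(-6)) = 2 + (-5 + 18) = 2 + 13 = 15)
N = -36 (N = -4*(-14 + 23) = -4*9 = -36)
(N + y)**2 = (-36 + 15)**2 = (-21)**2 = 441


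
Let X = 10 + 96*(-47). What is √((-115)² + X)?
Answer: √8723 ≈ 93.397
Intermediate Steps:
X = -4502 (X = 10 - 4512 = -4502)
√((-115)² + X) = √((-115)² - 4502) = √(13225 - 4502) = √8723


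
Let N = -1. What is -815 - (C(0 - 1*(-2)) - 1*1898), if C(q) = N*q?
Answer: 1085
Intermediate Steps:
C(q) = -q
-815 - (C(0 - 1*(-2)) - 1*1898) = -815 - (-(0 - 1*(-2)) - 1*1898) = -815 - (-(0 + 2) - 1898) = -815 - (-1*2 - 1898) = -815 - (-2 - 1898) = -815 - 1*(-1900) = -815 + 1900 = 1085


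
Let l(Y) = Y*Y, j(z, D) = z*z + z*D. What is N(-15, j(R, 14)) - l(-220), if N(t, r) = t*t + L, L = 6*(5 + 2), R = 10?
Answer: -48133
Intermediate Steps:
j(z, D) = z**2 + D*z
L = 42 (L = 6*7 = 42)
l(Y) = Y**2
N(t, r) = 42 + t**2 (N(t, r) = t*t + 42 = t**2 + 42 = 42 + t**2)
N(-15, j(R, 14)) - l(-220) = (42 + (-15)**2) - 1*(-220)**2 = (42 + 225) - 1*48400 = 267 - 48400 = -48133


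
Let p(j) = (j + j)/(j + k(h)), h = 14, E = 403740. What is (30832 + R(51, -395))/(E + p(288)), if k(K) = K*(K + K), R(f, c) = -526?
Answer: 429335/5719662 ≈ 0.075063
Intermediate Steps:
k(K) = 2*K² (k(K) = K*(2*K) = 2*K²)
p(j) = 2*j/(392 + j) (p(j) = (j + j)/(j + 2*14²) = (2*j)/(j + 2*196) = (2*j)/(j + 392) = (2*j)/(392 + j) = 2*j/(392 + j))
(30832 + R(51, -395))/(E + p(288)) = (30832 - 526)/(403740 + 2*288/(392 + 288)) = 30306/(403740 + 2*288/680) = 30306/(403740 + 2*288*(1/680)) = 30306/(403740 + 72/85) = 30306/(34317972/85) = 30306*(85/34317972) = 429335/5719662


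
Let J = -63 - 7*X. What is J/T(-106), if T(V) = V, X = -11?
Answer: -7/53 ≈ -0.13208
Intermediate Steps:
J = 14 (J = -63 - 7*(-11) = -63 + 77 = 14)
J/T(-106) = 14/(-106) = 14*(-1/106) = -7/53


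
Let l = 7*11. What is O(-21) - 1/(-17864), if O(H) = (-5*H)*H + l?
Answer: -38014591/17864 ≈ -2128.0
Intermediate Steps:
l = 77
O(H) = 77 - 5*H² (O(H) = (-5*H)*H + 77 = -5*H² + 77 = 77 - 5*H²)
O(-21) - 1/(-17864) = (77 - 5*(-21)²) - 1/(-17864) = (77 - 5*441) - 1*(-1/17864) = (77 - 2205) + 1/17864 = -2128 + 1/17864 = -38014591/17864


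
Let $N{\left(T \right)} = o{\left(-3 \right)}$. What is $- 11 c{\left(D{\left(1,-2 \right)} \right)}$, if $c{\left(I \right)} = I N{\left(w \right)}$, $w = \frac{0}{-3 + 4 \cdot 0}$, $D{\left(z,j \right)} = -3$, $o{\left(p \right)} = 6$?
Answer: $198$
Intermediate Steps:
$w = 0$ ($w = \frac{0}{-3 + 0} = \frac{0}{-3} = 0 \left(- \frac{1}{3}\right) = 0$)
$N{\left(T \right)} = 6$
$c{\left(I \right)} = 6 I$ ($c{\left(I \right)} = I 6 = 6 I$)
$- 11 c{\left(D{\left(1,-2 \right)} \right)} = - 11 \cdot 6 \left(-3\right) = \left(-11\right) \left(-18\right) = 198$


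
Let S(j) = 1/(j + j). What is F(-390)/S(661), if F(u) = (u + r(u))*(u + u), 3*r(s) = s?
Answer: 536203200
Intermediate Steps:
r(s) = s/3
S(j) = 1/(2*j)
F(u) = 8*u²/3 (F(u) = (u + u/3)*(u + u) = (4*u/3)*(2*u) = 8*u²/3)
F(-390)/S(661) = ((8/3)*(-390)²)/(((½)/661)) = ((8/3)*152100)/(((½)*(1/661))) = 405600/(1/1322) = 405600*1322 = 536203200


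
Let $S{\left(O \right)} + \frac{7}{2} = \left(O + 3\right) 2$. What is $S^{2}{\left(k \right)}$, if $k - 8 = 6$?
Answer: $\frac{3721}{4} \approx 930.25$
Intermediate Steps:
$k = 14$ ($k = 8 + 6 = 14$)
$S{\left(O \right)} = \frac{5}{2} + 2 O$ ($S{\left(O \right)} = - \frac{7}{2} + \left(O + 3\right) 2 = - \frac{7}{2} + \left(3 + O\right) 2 = - \frac{7}{2} + \left(6 + 2 O\right) = \frac{5}{2} + 2 O$)
$S^{2}{\left(k \right)} = \left(\frac{5}{2} + 2 \cdot 14\right)^{2} = \left(\frac{5}{2} + 28\right)^{2} = \left(\frac{61}{2}\right)^{2} = \frac{3721}{4}$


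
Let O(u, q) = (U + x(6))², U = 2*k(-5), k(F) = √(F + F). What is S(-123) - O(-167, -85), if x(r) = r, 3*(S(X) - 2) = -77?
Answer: -59/3 - 24*I*√10 ≈ -19.667 - 75.895*I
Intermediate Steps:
k(F) = √2*√F (k(F) = √(2*F) = √2*√F)
S(X) = -71/3 (S(X) = 2 + (⅓)*(-77) = 2 - 77/3 = -71/3)
U = 2*I*√10 (U = 2*(√2*√(-5)) = 2*(√2*(I*√5)) = 2*(I*√10) = 2*I*√10 ≈ 6.3246*I)
O(u, q) = (6 + 2*I*√10)² (O(u, q) = (2*I*√10 + 6)² = (6 + 2*I*√10)²)
S(-123) - O(-167, -85) = -71/3 - (-4 + 24*I*√10) = -71/3 + (4 - 24*I*√10) = -59/3 - 24*I*√10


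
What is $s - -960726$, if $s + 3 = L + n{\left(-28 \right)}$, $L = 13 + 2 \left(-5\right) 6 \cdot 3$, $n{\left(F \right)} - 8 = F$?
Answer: $960536$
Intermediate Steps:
$n{\left(F \right)} = 8 + F$
$L = -167$ ($L = 13 + \left(-10\right) 6 \cdot 3 = 13 - 180 = -167$)
$s = -190$ ($s = -3 + \left(-167 + \left(8 - 28\right)\right) = -3 - 187 = -190$)
$s - -960726 = -190 - -960726 = -190 + 960726 = 960536$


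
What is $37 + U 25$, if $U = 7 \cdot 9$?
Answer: $1612$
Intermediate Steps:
$U = 63$
$37 + U 25 = 37 + 63 \cdot 25 = 37 + 1575 = 1612$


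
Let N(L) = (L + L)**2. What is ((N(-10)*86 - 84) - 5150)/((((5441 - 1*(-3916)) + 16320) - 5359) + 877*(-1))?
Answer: 29166/19441 ≈ 1.5002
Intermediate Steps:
N(L) = 4*L**2 (N(L) = (2*L)**2 = 4*L**2)
((N(-10)*86 - 84) - 5150)/((((5441 - 1*(-3916)) + 16320) - 5359) + 877*(-1)) = (((4*(-10)**2)*86 - 84) - 5150)/((((5441 - 1*(-3916)) + 16320) - 5359) + 877*(-1)) = (((4*100)*86 - 84) - 5150)/((((5441 + 3916) + 16320) - 5359) - 877) = ((400*86 - 84) - 5150)/(((9357 + 16320) - 5359) - 877) = ((34400 - 84) - 5150)/((25677 - 5359) - 877) = (34316 - 5150)/(20318 - 877) = 29166/19441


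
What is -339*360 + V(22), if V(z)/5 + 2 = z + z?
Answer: -121830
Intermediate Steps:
V(z) = -10 + 10*z (V(z) = -10 + 5*(z + z) = -10 + 5*(2*z) = -10 + 10*z)
-339*360 + V(22) = -339*360 + (-10 + 10*22) = -122040 + (-10 + 220) = -122040 + 210 = -121830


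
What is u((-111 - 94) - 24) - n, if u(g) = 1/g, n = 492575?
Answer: -112799676/229 ≈ -4.9258e+5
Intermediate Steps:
u((-111 - 94) - 24) - n = 1/((-111 - 94) - 24) - 1*492575 = 1/(-205 - 24) - 492575 = 1/(-229) - 492575 = -1/229 - 492575 = -112799676/229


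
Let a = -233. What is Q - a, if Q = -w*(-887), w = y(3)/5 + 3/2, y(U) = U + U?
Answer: 26279/10 ≈ 2627.9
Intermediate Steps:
y(U) = 2*U
w = 27/10 (w = (2*3)/5 + 3/2 = 6*(1/5) + 3*(1/2) = 6/5 + 3/2 = 27/10 ≈ 2.7000)
Q = 23949/10 (Q = -1*27/10*(-887) = -27/10*(-887) = 23949/10 ≈ 2394.9)
Q - a = 23949/10 - 1*(-233) = 23949/10 + 233 = 26279/10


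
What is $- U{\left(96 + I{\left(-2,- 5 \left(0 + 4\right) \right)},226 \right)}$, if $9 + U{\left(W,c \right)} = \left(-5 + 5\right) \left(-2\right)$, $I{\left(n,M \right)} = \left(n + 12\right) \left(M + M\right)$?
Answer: $9$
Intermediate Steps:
$I{\left(n,M \right)} = 2 M \left(12 + n\right)$ ($I{\left(n,M \right)} = \left(12 + n\right) 2 M = 2 M \left(12 + n\right)$)
$U{\left(W,c \right)} = -9$ ($U{\left(W,c \right)} = -9 + \left(-5 + 5\right) \left(-2\right) = -9 + 0 \left(-2\right) = -9 + 0 = -9$)
$- U{\left(96 + I{\left(-2,- 5 \left(0 + 4\right) \right)},226 \right)} = \left(-1\right) \left(-9\right) = 9$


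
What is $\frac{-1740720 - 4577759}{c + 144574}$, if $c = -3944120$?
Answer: $\frac{6318479}{3799546} \approx 1.663$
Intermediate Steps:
$\frac{-1740720 - 4577759}{c + 144574} = \frac{-1740720 - 4577759}{-3944120 + 144574} = - \frac{6318479}{-3799546} = \left(-6318479\right) \left(- \frac{1}{3799546}\right) = \frac{6318479}{3799546}$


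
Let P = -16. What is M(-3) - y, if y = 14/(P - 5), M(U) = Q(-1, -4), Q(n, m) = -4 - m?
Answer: 2/3 ≈ 0.66667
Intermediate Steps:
M(U) = 0 (M(U) = -4 - 1*(-4) = -4 + 4 = 0)
y = -2/3 (y = 14/(-16 - 5) = 14/(-21) = 14*(-1/21) = -2/3 ≈ -0.66667)
M(-3) - y = 0 - 1*(-2/3) = 0 + 2/3 = 2/3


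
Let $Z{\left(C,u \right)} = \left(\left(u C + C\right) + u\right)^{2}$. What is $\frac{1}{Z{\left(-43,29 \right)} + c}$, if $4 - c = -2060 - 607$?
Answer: $\frac{1}{1592792} \approx 6.2783 \cdot 10^{-7}$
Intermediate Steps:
$c = 2671$ ($c = 4 - \left(-2060 - 607\right) = 4 - -2667 = 4 + 2667 = 2671$)
$Z{\left(C,u \right)} = \left(C + u + C u\right)^{2}$ ($Z{\left(C,u \right)} = \left(\left(C u + C\right) + u\right)^{2} = \left(\left(C + C u\right) + u\right)^{2} = \left(C + u + C u\right)^{2}$)
$\frac{1}{Z{\left(-43,29 \right)} + c} = \frac{1}{\left(-43 + 29 - 1247\right)^{2} + 2671} = \frac{1}{\left(-1261\right)^{2} + 2671} = \frac{1}{1590121 + 2671} = \frac{1}{1592792}$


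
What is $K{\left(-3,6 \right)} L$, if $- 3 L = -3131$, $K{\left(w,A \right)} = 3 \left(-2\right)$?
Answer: $-6262$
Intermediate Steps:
$K{\left(w,A \right)} = -6$
$L = \frac{3131}{3}$ ($L = \left(- \frac{1}{3}\right) \left(-3131\right) = \frac{3131}{3} \approx 1043.7$)
$K{\left(-3,6 \right)} L = \left(-6\right) \frac{3131}{3} = -6262$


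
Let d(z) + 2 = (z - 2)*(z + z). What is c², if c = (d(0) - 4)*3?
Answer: 324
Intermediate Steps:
d(z) = -2 + 2*z*(-2 + z) (d(z) = -2 + (z - 2)*(z + z) = -2 + (-2 + z)*(2*z) = -2 + 2*z*(-2 + z))
c = -18 (c = ((-2 - 4*0 + 2*0²) - 4)*3 = ((-2 + 0 + 2*0) - 4)*3 = ((-2 + 0 + 0) - 4)*3 = (-2 - 4)*3 = -6*3 = -18)
c² = (-18)² = 324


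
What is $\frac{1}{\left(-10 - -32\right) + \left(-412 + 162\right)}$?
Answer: $- \frac{1}{228} \approx -0.004386$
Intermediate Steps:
$\frac{1}{\left(-10 - -32\right) + \left(-412 + 162\right)} = \frac{1}{\left(-10 + 32\right) - 250} = \frac{1}{22 - 250} = \frac{1}{-228} = - \frac{1}{228}$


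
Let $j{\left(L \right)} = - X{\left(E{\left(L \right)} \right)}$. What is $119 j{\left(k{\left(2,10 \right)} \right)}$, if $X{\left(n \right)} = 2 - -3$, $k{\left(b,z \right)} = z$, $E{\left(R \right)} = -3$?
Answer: $-595$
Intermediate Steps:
$X{\left(n \right)} = 5$ ($X{\left(n \right)} = 2 + 3 = 5$)
$j{\left(L \right)} = -5$ ($j{\left(L \right)} = \left(-1\right) 5 = -5$)
$119 j{\left(k{\left(2,10 \right)} \right)} = 119 \left(-5\right) = -595$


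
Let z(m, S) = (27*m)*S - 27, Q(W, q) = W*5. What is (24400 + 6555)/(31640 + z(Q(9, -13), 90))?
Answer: 30955/140963 ≈ 0.21960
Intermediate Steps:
Q(W, q) = 5*W
z(m, S) = -27 + 27*S*m (z(m, S) = 27*S*m - 27 = -27 + 27*S*m)
(24400 + 6555)/(31640 + z(Q(9, -13), 90)) = (24400 + 6555)/(31640 + (-27 + 27*90*(5*9))) = 30955/(31640 + (-27 + 27*90*45)) = 30955/(31640 + (-27 + 109350)) = 30955/(31640 + 109323) = 30955/140963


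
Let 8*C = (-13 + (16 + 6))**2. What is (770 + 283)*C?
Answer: 85293/8 ≈ 10662.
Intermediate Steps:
C = 81/8 (C = (-13 + (16 + 6))**2/8 = (-13 + 22)**2/8 = (1/8)*9**2 = (1/8)*81 = 81/8 ≈ 10.125)
(770 + 283)*C = (770 + 283)*(81/8) = 1053*(81/8) = 85293/8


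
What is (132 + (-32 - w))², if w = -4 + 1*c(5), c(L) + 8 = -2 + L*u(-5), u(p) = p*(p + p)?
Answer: 18496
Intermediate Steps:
u(p) = 2*p² (u(p) = p*(2*p) = 2*p²)
c(L) = -10 + 50*L (c(L) = -8 + (-2 + L*(2*(-5)²)) = -8 + (-2 + L*(2*25)) = -8 + (-2 + L*50) = -8 + (-2 + 50*L) = -10 + 50*L)
w = 236 (w = -4 + 1*(-10 + 50*5) = -4 + 1*(-10 + 250) = -4 + 1*240 = -4 + 240 = 236)
(132 + (-32 - w))² = (132 + (-32 - 1*236))² = (132 + (-32 - 236))² = (132 - 268)² = (-136)² = 18496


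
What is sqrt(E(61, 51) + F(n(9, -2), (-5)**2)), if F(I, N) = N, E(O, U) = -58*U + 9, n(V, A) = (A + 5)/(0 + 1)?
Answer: 2*I*sqrt(731) ≈ 54.074*I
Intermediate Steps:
n(V, A) = 5 + A (n(V, A) = (5 + A)/1 = (5 + A)*1 = 5 + A)
E(O, U) = 9 - 58*U
sqrt(E(61, 51) + F(n(9, -2), (-5)**2)) = sqrt((9 - 58*51) + (-5)**2) = sqrt((9 - 2958) + 25) = sqrt(-2949 + 25) = sqrt(-2924) = 2*I*sqrt(731)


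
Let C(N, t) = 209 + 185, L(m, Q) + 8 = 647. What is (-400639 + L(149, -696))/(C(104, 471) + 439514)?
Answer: -100000/109977 ≈ -0.90928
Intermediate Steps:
L(m, Q) = 639 (L(m, Q) = -8 + 647 = 639)
C(N, t) = 394
(-400639 + L(149, -696))/(C(104, 471) + 439514) = (-400639 + 639)/(394 + 439514) = -400000/439908 = -400000*1/439908 = -100000/109977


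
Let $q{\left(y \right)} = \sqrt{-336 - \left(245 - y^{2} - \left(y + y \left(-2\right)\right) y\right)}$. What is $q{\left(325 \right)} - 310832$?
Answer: $-310832 + i \sqrt{581} \approx -3.1083 \cdot 10^{5} + 24.104 i$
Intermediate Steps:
$q{\left(y \right)} = i \sqrt{581}$ ($q{\left(y \right)} = \sqrt{-336 - \left(245 - y^{2} - \left(y - 2 y\right) y\right)} = \sqrt{-336 - \left(245 - y^{2} - - y y\right)} = \sqrt{-336 + \left(\left(y^{2} - y^{2}\right) - 245\right)} = \sqrt{-336 + \left(0 - 245\right)} = \sqrt{-336 - 245} = \sqrt{-581} = i \sqrt{581}$)
$q{\left(325 \right)} - 310832 = i \sqrt{581} - 310832 = -310832 + i \sqrt{581}$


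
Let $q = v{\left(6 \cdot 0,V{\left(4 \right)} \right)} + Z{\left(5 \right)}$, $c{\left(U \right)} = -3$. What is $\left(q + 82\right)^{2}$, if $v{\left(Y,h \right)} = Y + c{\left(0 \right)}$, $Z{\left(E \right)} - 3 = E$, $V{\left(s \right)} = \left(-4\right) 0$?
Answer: $7569$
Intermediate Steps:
$V{\left(s \right)} = 0$
$Z{\left(E \right)} = 3 + E$
$v{\left(Y,h \right)} = -3 + Y$ ($v{\left(Y,h \right)} = Y - 3 = -3 + Y$)
$q = 5$ ($q = \left(-3 + 6 \cdot 0\right) + \left(3 + 5\right) = \left(-3 + 0\right) + 8 = -3 + 8 = 5$)
$\left(q + 82\right)^{2} = \left(5 + 82\right)^{2} = 87^{2} = 7569$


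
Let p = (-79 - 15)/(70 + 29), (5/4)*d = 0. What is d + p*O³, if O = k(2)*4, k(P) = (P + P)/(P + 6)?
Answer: -752/99 ≈ -7.5960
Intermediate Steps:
d = 0 (d = (⅘)*0 = 0)
p = -94/99 ≈ -0.94950
k(P) = 2*P/(6 + P) (k(P) = (2*P)/(6 + P) = 2*P/(6 + P))
O = 2 (O = (2*2/(6 + 2))*4 = (2*2/8)*4 = (2*2*(⅛))*4 = (½)*4 = 2)
d + p*O³ = 0 - 94/99*2³ = 0 - 94/99*8 = 0 - 752/99 = -752/99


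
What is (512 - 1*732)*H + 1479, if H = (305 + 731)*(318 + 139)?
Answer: -104157961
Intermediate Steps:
H = 473452 (H = 1036*457 = 473452)
(512 - 1*732)*H + 1479 = (512 - 1*732)*473452 + 1479 = (512 - 732)*473452 + 1479 = -220*473452 + 1479 = -104159440 + 1479 = -104157961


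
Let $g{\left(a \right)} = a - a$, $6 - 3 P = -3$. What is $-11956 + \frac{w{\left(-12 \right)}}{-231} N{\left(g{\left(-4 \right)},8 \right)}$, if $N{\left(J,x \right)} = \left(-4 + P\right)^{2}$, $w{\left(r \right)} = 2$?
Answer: $- \frac{2761838}{231} \approx -11956.0$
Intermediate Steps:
$P = 3$ ($P = 2 - -1 = 2 + 1 = 3$)
$g{\left(a \right)} = 0$
$N{\left(J,x \right)} = 1$ ($N{\left(J,x \right)} = \left(-4 + 3\right)^{2} = \left(-1\right)^{2} = 1$)
$-11956 + \frac{w{\left(-12 \right)}}{-231} N{\left(g{\left(-4 \right)},8 \right)} = -11956 + \frac{2}{-231} \cdot 1 = -11956 + 2 \left(- \frac{1}{231}\right) 1 = -11956 - \frac{2}{231} = - \frac{2761838}{231}$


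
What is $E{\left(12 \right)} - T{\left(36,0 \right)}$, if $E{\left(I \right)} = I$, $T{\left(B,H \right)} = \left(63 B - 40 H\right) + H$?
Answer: $-2256$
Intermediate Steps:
$T{\left(B,H \right)} = - 39 H + 63 B$ ($T{\left(B,H \right)} = \left(- 40 H + 63 B\right) + H = - 39 H + 63 B$)
$E{\left(12 \right)} - T{\left(36,0 \right)} = 12 - \left(\left(-39\right) 0 + 63 \cdot 36\right) = 12 - \left(0 + 2268\right) = 12 - 2268 = -2256$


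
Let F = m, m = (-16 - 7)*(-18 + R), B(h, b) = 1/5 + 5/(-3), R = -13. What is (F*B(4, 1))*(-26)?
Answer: 407836/15 ≈ 27189.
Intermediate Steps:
B(h, b) = -22/15 (B(h, b) = 1*(⅕) + 5*(-⅓) = ⅕ - 5/3 = -22/15)
m = 713 (m = (-16 - 7)*(-18 - 13) = -23*(-31) = 713)
F = 713
(F*B(4, 1))*(-26) = (713*(-22/15))*(-26) = -15686/15*(-26) = 407836/15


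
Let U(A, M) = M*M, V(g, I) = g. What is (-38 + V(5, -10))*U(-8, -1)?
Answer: -33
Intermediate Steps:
U(A, M) = M²
(-38 + V(5, -10))*U(-8, -1) = (-38 + 5)*(-1)² = -33*1 = -33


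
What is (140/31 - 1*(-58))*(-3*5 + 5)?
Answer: -19380/31 ≈ -625.16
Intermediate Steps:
(140/31 - 1*(-58))*(-3*5 + 5) = (140*(1/31) + 58)*(-15 + 5) = (140/31 + 58)*(-10) = (1938/31)*(-10) = -19380/31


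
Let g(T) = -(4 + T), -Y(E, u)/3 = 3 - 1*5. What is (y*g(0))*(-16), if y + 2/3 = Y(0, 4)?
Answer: 1024/3 ≈ 341.33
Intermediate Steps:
Y(E, u) = 6 (Y(E, u) = -3*(3 - 1*5) = -3*(3 - 5) = -3*(-2) = 6)
y = 16/3 (y = -⅔ + 6 = 16/3 ≈ 5.3333)
g(T) = -4 - T
(y*g(0))*(-16) = (16*(-4 - 1*0)/3)*(-16) = (16*(-4 + 0)/3)*(-16) = ((16/3)*(-4))*(-16) = -64/3*(-16) = 1024/3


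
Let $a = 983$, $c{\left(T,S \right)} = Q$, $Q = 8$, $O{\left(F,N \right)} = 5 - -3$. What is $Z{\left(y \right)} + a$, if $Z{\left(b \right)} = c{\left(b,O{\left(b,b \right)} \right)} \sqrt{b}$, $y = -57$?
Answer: $983 + 8 i \sqrt{57} \approx 983.0 + 60.399 i$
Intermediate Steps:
$O{\left(F,N \right)} = 8$ ($O{\left(F,N \right)} = 5 + 3 = 8$)
$c{\left(T,S \right)} = 8$
$Z{\left(b \right)} = 8 \sqrt{b}$
$Z{\left(y \right)} + a = 8 \sqrt{-57} + 983 = 8 i \sqrt{57} + 983 = 983 + 8 i \sqrt{57}$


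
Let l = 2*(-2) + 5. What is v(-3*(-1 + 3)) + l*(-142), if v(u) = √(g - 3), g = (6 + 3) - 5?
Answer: -141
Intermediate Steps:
l = 1 (l = -4 + 5 = 1)
g = 4 (g = 9 - 5 = 4)
v(u) = 1 (v(u) = √(4 - 3) = √1 = 1)
v(-3*(-1 + 3)) + l*(-142) = 1 + 1*(-142) = 1 - 142 = -141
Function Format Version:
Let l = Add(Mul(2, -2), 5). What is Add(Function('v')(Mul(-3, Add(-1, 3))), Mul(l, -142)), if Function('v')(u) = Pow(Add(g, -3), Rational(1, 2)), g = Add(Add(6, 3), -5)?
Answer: -141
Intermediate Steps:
l = 1 (l = Add(-4, 5) = 1)
g = 4 (g = Add(9, -5) = 4)
Function('v')(u) = 1 (Function('v')(u) = Pow(Add(4, -3), Rational(1, 2)) = Pow(1, Rational(1, 2)) = 1)
Add(Function('v')(Mul(-3, Add(-1, 3))), Mul(l, -142)) = Add(1, Mul(1, -142)) = Add(1, -142) = -141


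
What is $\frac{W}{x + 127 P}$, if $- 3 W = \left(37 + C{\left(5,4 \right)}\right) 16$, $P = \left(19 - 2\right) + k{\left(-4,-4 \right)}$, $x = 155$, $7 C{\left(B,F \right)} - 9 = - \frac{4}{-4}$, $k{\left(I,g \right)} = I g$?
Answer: $- \frac{2152}{45633} \approx -0.047159$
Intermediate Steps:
$C{\left(B,F \right)} = \frac{10}{7}$ ($C{\left(B,F \right)} = \frac{9}{7} + \frac{\left(-4\right) \frac{1}{-4}}{7} = \frac{9}{7} + \frac{\left(-4\right) \left(- \frac{1}{4}\right)}{7} = \frac{9}{7} + \frac{1}{7} \cdot 1 = \frac{9}{7} + \frac{1}{7} = \frac{10}{7}$)
$P = 33$ ($P = \left(19 - 2\right) - -16 = 17 + 16 = 33$)
$W = - \frac{4304}{21}$ ($W = - \frac{\left(37 + \frac{10}{7}\right) 16}{3} = - \frac{\frac{269}{7} \cdot 16}{3} = \left(- \frac{1}{3}\right) \frac{4304}{7} = - \frac{4304}{21} \approx -204.95$)
$\frac{W}{x + 127 P} = - \frac{4304}{21 \left(155 + 127 \cdot 33\right)} = - \frac{4304}{21 \left(155 + 4191\right)} = - \frac{4304}{21 \cdot 4346} = \left(- \frac{4304}{21}\right) \frac{1}{4346} = - \frac{2152}{45633}$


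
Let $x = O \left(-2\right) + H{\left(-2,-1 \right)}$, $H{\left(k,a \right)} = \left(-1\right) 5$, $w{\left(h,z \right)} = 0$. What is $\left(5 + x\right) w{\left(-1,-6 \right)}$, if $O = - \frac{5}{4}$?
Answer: $0$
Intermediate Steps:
$O = - \frac{5}{4}$ ($O = \left(-5\right) \frac{1}{4} = - \frac{5}{4} \approx -1.25$)
$H{\left(k,a \right)} = -5$
$x = - \frac{5}{2}$ ($x = \left(- \frac{5}{4}\right) \left(-2\right) - 5 = \frac{5}{2} - 5 = - \frac{5}{2} \approx -2.5$)
$\left(5 + x\right) w{\left(-1,-6 \right)} = \left(5 - \frac{5}{2}\right) 0 = \frac{5}{2} \cdot 0 = 0$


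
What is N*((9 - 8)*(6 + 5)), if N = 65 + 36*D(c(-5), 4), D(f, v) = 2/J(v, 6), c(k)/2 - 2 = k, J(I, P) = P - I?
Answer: 1111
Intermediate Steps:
c(k) = 4 + 2*k
D(f, v) = 2/(6 - v)
N = 101 (N = 65 + 36*(-2/(-6 + 4)) = 65 + 36*(-2/(-2)) = 65 + 36*(-2*(-½)) = 65 + 36*1 = 65 + 36 = 101)
N*((9 - 8)*(6 + 5)) = 101*((9 - 8)*(6 + 5)) = 101*(1*11) = 101*11 = 1111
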